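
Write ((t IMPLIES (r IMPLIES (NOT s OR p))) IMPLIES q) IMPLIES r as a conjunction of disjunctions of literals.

((t IMPLIES (r IMPLIES (NOT s OR p))) IMPLIES q) IMPLIES r
⇔ NOT ((t IMPLIES (r IMPLIES (NOT s OR p))) IMPLIES q) OR r   — eliminate IMPLIES
⇔ NOT (NOT (t IMPLIES (r IMPLIES (NOT s OR p))) OR q) OR r   — eliminate IMPLIES
⇔ NOT (NOT (NOT t OR (r IMPLIES (NOT s OR p))) OR q) OR r   — eliminate IMPLIES
⇔ NOT (NOT (NOT t OR NOT r OR NOT s OR p) OR q) OR r   — eliminate IMPLIES
⇔ (NOT NOT (NOT t OR NOT r OR NOT s OR p) AND NOT q) OR r   — De Morgan
⇔ ((NOT t OR NOT r OR NOT s OR p) AND NOT q) OR r   — double negation
⇔ (NOT t OR NOT r OR NOT s OR p OR r) AND (NOT q OR r)   — distribute OR over AND
⇔ NOT q OR r   — simplify

NOT q OR r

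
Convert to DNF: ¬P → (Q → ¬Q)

P ∨ ¬Q

¬P → (Q → ¬Q)
≡ ¬¬P ∨ (Q → ¬Q)   [eliminate →]
≡ ¬¬P ∨ ¬Q ∨ ¬Q   [eliminate →]
≡ P ∨ ¬Q ∨ ¬Q   [double negation]
≡ P ∨ ¬Q   [simplify]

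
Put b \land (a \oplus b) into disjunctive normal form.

b \land (a \oplus b)
= b \land ((a \land \lnot b) \lor (\lnot a \land b))   [expand \oplus]
= (b \land a \land \lnot b) \lor (b \land \lnot a \land b)   [distribute \land over \lor]
= b \land \lnot a   [simplify]

b \land \lnot a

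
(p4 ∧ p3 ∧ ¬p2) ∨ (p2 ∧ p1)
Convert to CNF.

(p4 ∨ p2) ∧ (p4 ∨ p1) ∧ (p3 ∨ p2) ∧ (p3 ∨ p1) ∧ (¬p2 ∨ p1)

(p4 ∧ p3 ∧ ¬p2) ∨ (p2 ∧ p1)
≡ (p4 ∨ p2) ∧ (p4 ∨ p1) ∧ (p3 ∨ p2) ∧ (p3 ∨ p1) ∧ (¬p2 ∨ p2) ∧ (¬p2 ∨ p1)   [distribute ∨ over ∧]
≡ (p4 ∨ p2) ∧ (p4 ∨ p1) ∧ (p3 ∨ p2) ∧ (p3 ∨ p1) ∧ (¬p2 ∨ p1)   [simplify]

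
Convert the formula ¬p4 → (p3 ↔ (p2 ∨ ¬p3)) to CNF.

(p4 ∨ ¬p3 ∨ p2) ∧ (p4 ∨ p3)

¬p4 → (p3 ↔ (p2 ∨ ¬p3))
⇔ ¬¬p4 ∨ (p3 ↔ (p2 ∨ ¬p3))   (eliminate →)
⇔ ¬¬p4 ∨ ((p3 → (p2 ∨ ¬p3)) ∧ ((p2 ∨ ¬p3) → p3))   (eliminate ↔)
⇔ ¬¬p4 ∨ ((¬p3 ∨ p2 ∨ ¬p3) ∧ ((p2 ∨ ¬p3) → p3))   (eliminate →)
⇔ ¬¬p4 ∨ ((¬p3 ∨ p2 ∨ ¬p3) ∧ (¬(p2 ∨ ¬p3) ∨ p3))   (eliminate →)
⇔ p4 ∨ ((¬p3 ∨ p2 ∨ ¬p3) ∧ (¬(p2 ∨ ¬p3) ∨ p3))   (double negation)
⇔ p4 ∨ ((¬p3 ∨ p2 ∨ ¬p3) ∧ ((¬p2 ∧ ¬¬p3) ∨ p3))   (De Morgan)
⇔ p4 ∨ ((¬p3 ∨ p2 ∨ ¬p3) ∧ ((¬p2 ∧ p3) ∨ p3))   (double negation)
⇔ (p4 ∨ ¬p3 ∨ p2 ∨ ¬p3) ∧ (p4 ∨ ¬p2 ∨ p3) ∧ (p4 ∨ p3 ∨ p3)   (distribute ∨ over ∧)
⇔ (p4 ∨ ¬p3 ∨ p2) ∧ (p4 ∨ p3)   (simplify)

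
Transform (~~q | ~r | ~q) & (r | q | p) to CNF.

r | q | p

(~~q | ~r | ~q) & (r | q | p)
⇔ (q | ~r | ~q) & (r | q | p)   [double negation]
⇔ r | q | p   [simplify]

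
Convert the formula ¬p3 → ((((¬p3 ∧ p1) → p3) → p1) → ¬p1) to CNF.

¬p3 → ((((¬p3 ∧ p1) → p3) → p1) → ¬p1)
⇔ ¬¬p3 ∨ ((((¬p3 ∧ p1) → p3) → p1) → ¬p1)   [eliminate →]
⇔ ¬¬p3 ∨ ¬(((¬p3 ∧ p1) → p3) → p1) ∨ ¬p1   [eliminate →]
⇔ ¬¬p3 ∨ ¬(¬((¬p3 ∧ p1) → p3) ∨ p1) ∨ ¬p1   [eliminate →]
⇔ ¬¬p3 ∨ ¬(¬(¬(¬p3 ∧ p1) ∨ p3) ∨ p1) ∨ ¬p1   [eliminate →]
⇔ p3 ∨ ¬(¬(¬(¬p3 ∧ p1) ∨ p3) ∨ p1) ∨ ¬p1   [double negation]
⇔ p3 ∨ (¬¬(¬(¬p3 ∧ p1) ∨ p3) ∧ ¬p1) ∨ ¬p1   [De Morgan]
⇔ p3 ∨ ((¬(¬p3 ∧ p1) ∨ p3) ∧ ¬p1) ∨ ¬p1   [double negation]
⇔ p3 ∨ ((¬¬p3 ∨ ¬p1 ∨ p3) ∧ ¬p1) ∨ ¬p1   [De Morgan]
⇔ p3 ∨ ((p3 ∨ ¬p1 ∨ p3) ∧ ¬p1) ∨ ¬p1   [double negation]
⇔ (p3 ∨ p3 ∨ ¬p1 ∨ p3 ∨ ¬p1) ∧ (p3 ∨ ¬p1 ∨ ¬p1)   [distribute ∨ over ∧]
⇔ p3 ∨ ¬p1   [simplify]

p3 ∨ ¬p1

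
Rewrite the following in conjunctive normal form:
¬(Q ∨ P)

¬(Q ∨ P)
⇔ ¬Q ∧ ¬P   [De Morgan]

¬Q ∧ ¬P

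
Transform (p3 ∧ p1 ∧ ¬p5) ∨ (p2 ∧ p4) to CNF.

(p3 ∧ p1 ∧ ¬p5) ∨ (p2 ∧ p4)
≡ (p3 ∨ p2) ∧ (p3 ∨ p4) ∧ (p1 ∨ p2) ∧ (p1 ∨ p4) ∧ (¬p5 ∨ p2) ∧ (¬p5 ∨ p4)   [distribute ∨ over ∧]

(p3 ∨ p2) ∧ (p3 ∨ p4) ∧ (p1 ∨ p2) ∧ (p1 ∨ p4) ∧ (¬p5 ∨ p2) ∧ (¬p5 ∨ p4)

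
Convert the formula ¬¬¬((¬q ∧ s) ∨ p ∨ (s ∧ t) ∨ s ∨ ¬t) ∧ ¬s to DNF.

¬¬¬((¬q ∧ s) ∨ p ∨ (s ∧ t) ∨ s ∨ ¬t) ∧ ¬s
≡ ¬((¬q ∧ s) ∨ p ∨ (s ∧ t) ∨ s ∨ ¬t) ∧ ¬s   [double negation]
≡ ¬(¬q ∧ s) ∧ ¬p ∧ ¬(s ∧ t) ∧ ¬s ∧ ¬¬t ∧ ¬s   [De Morgan]
≡ (¬¬q ∨ ¬s) ∧ ¬p ∧ ¬(s ∧ t) ∧ ¬s ∧ ¬¬t ∧ ¬s   [De Morgan]
≡ (q ∨ ¬s) ∧ ¬p ∧ ¬(s ∧ t) ∧ ¬s ∧ ¬¬t ∧ ¬s   [double negation]
≡ (q ∨ ¬s) ∧ ¬p ∧ (¬s ∨ ¬t) ∧ ¬s ∧ ¬¬t ∧ ¬s   [De Morgan]
≡ (q ∨ ¬s) ∧ ¬p ∧ (¬s ∨ ¬t) ∧ ¬s ∧ t ∧ ¬s   [double negation]
≡ (q ∧ ¬p ∧ ¬s ∧ ¬s ∧ t ∧ ¬s) ∨ (q ∧ ¬p ∧ ¬t ∧ ¬s ∧ t ∧ ¬s) ∨ (¬s ∧ ¬p ∧ ¬s ∧ ¬s ∧ t ∧ ¬s) ∨ (¬s ∧ ¬p ∧ ¬t ∧ ¬s ∧ t ∧ ¬s)   [distribute ∧ over ∨]
≡ ¬s ∧ ¬p ∧ t   [simplify]

¬s ∧ ¬p ∧ t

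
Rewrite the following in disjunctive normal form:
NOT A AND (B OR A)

NOT A AND B

NOT A AND (B OR A)
≡ (NOT A AND B) OR (NOT A AND A)   [distribute AND over OR]
≡ NOT A AND B   [simplify]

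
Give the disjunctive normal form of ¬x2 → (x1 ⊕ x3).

¬x2 → (x1 ⊕ x3)
≡ ¬¬x2 ∨ (x1 ⊕ x3)
≡ ¬¬x2 ∨ (x1 ∧ ¬x3) ∨ (¬x1 ∧ x3)
≡ x2 ∨ (x1 ∧ ¬x3) ∨ (¬x1 ∧ x3)

x2 ∨ (x1 ∧ ¬x3) ∨ (¬x1 ∧ x3)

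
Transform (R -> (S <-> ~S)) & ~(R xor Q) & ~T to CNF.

(~R | ~S) & (~R | S) & (~R | Q) & (~Q | R) & ~T

(R -> (S <-> ~S)) & ~(R xor Q) & ~T
= (~R | (S <-> ~S)) & ~(R xor Q) & ~T
= (~R | ((S -> ~S) & (~S -> S))) & ~(R xor Q) & ~T
= (~R | ((~S | ~S) & (~S -> S))) & ~(R xor Q) & ~T
= (~R | ((~S | ~S) & (~~S | S))) & ~(R xor Q) & ~T
= (~R | ((~S | ~S) & (~~S | S))) & ~((R | Q) & ~(R & Q)) & ~T
= (~R | ((~S | ~S) & (S | S))) & ~((R | Q) & ~(R & Q)) & ~T
= (~R | ((~S | ~S) & (S | S))) & (~(R | Q) | ~~(R & Q)) & ~T
= (~R | ((~S | ~S) & (S | S))) & ((~R & ~Q) | ~~(R & Q)) & ~T
= (~R | ((~S | ~S) & (S | S))) & ((~R & ~Q) | (R & Q)) & ~T
= (~R | ~S | ~S) & (~R | S | S) & (~R | R) & (~R | Q) & (~Q | R) & (~Q | Q) & ~T
= (~R | ~S) & (~R | S) & (~R | Q) & (~Q | R) & ~T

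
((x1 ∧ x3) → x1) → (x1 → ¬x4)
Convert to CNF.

¬x1 ∨ ¬x4

((x1 ∧ x3) → x1) → (x1 → ¬x4)
≡ ¬((x1 ∧ x3) → x1) ∨ (x1 → ¬x4)   — eliminate →
≡ ¬(¬(x1 ∧ x3) ∨ x1) ∨ (x1 → ¬x4)   — eliminate →
≡ ¬(¬(x1 ∧ x3) ∨ x1) ∨ ¬x1 ∨ ¬x4   — eliminate →
≡ (¬¬(x1 ∧ x3) ∧ ¬x1) ∨ ¬x1 ∨ ¬x4   — De Morgan
≡ (x1 ∧ x3 ∧ ¬x1) ∨ ¬x1 ∨ ¬x4   — double negation
≡ (x1 ∨ ¬x1 ∨ ¬x4) ∧ (x3 ∨ ¬x1 ∨ ¬x4) ∧ (¬x1 ∨ ¬x1 ∨ ¬x4)   — distribute ∨ over ∧
≡ ¬x1 ∨ ¬x4   — simplify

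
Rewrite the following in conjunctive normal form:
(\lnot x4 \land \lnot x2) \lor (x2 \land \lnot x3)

(\lnot x4 \land \lnot x2) \lor (x2 \land \lnot x3)
⇔ (\lnot x4 \lor x2) \land (\lnot x4 \lor \lnot x3) \land (\lnot x2 \lor x2) \land (\lnot x2 \lor \lnot x3)
⇔ (\lnot x4 \lor x2) \land (\lnot x4 \lor \lnot x3) \land (\lnot x2 \lor \lnot x3)

(\lnot x4 \lor x2) \land (\lnot x4 \lor \lnot x3) \land (\lnot x2 \lor \lnot x3)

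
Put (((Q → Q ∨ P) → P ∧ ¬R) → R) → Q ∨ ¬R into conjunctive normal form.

(((Q → Q ∨ P) → P ∧ ¬R) → R) → Q ∨ ¬R
≡ ¬(((Q → Q ∨ P) → P ∧ ¬R) → R) ∨ Q ∨ ¬R   [eliminate →]
≡ ¬(¬((Q → Q ∨ P) → P ∧ ¬R) ∨ R) ∨ Q ∨ ¬R   [eliminate →]
≡ ¬(¬(¬(Q → Q ∨ P) ∨ P ∧ ¬R) ∨ R) ∨ Q ∨ ¬R   [eliminate →]
≡ ¬(¬(¬(¬Q ∨ Q ∨ P) ∨ P ∧ ¬R) ∨ R) ∨ Q ∨ ¬R   [eliminate →]
≡ ¬¬(¬(¬Q ∨ Q ∨ P) ∨ P ∧ ¬R) ∧ ¬R ∨ Q ∨ ¬R   [De Morgan]
≡ (¬(¬Q ∨ Q ∨ P) ∨ P ∧ ¬R) ∧ ¬R ∨ Q ∨ ¬R   [double negation]
≡ (¬¬Q ∧ ¬Q ∧ ¬P ∨ P ∧ ¬R) ∧ ¬R ∨ Q ∨ ¬R   [De Morgan]
≡ (Q ∧ ¬Q ∧ ¬P ∨ P ∧ ¬R) ∧ ¬R ∨ Q ∨ ¬R   [double negation]
≡ (Q ∨ P ∨ Q ∨ ¬R) ∧ (Q ∨ ¬R ∨ Q ∨ ¬R) ∧ (¬Q ∨ P ∨ Q ∨ ¬R) ∧ (¬Q ∨ ¬R ∨ Q ∨ ¬R) ∧ (¬P ∨ P ∨ Q ∨ ¬R) ∧ (¬P ∨ ¬R ∨ Q ∨ ¬R) ∧ (¬R ∨ Q ∨ ¬R)   [distribute ∨ over ∧]
≡ Q ∨ ¬R   [simplify]

Q ∨ ¬R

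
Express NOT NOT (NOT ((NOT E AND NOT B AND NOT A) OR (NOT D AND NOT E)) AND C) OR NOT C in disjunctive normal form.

(E AND C) OR (B AND D AND C) OR (A AND D AND C) OR NOT C

NOT NOT (NOT ((NOT E AND NOT B AND NOT A) OR (NOT D AND NOT E)) AND C) OR NOT C
⇔ (NOT ((NOT E AND NOT B AND NOT A) OR (NOT D AND NOT E)) AND C) OR NOT C
⇔ (NOT (NOT E AND NOT B AND NOT A) AND NOT (NOT D AND NOT E) AND C) OR NOT C
⇔ ((NOT NOT E OR NOT NOT B OR NOT NOT A) AND NOT (NOT D AND NOT E) AND C) OR NOT C
⇔ ((E OR NOT NOT B OR NOT NOT A) AND NOT (NOT D AND NOT E) AND C) OR NOT C
⇔ ((E OR B OR NOT NOT A) AND NOT (NOT D AND NOT E) AND C) OR NOT C
⇔ ((E OR B OR A) AND NOT (NOT D AND NOT E) AND C) OR NOT C
⇔ ((E OR B OR A) AND (NOT NOT D OR NOT NOT E) AND C) OR NOT C
⇔ ((E OR B OR A) AND (D OR NOT NOT E) AND C) OR NOT C
⇔ ((E OR B OR A) AND (D OR E) AND C) OR NOT C
⇔ (E AND D AND C) OR (E AND E AND C) OR (B AND D AND C) OR (B AND E AND C) OR (A AND D AND C) OR (A AND E AND C) OR NOT C
⇔ (E AND C) OR (B AND D AND C) OR (A AND D AND C) OR NOT C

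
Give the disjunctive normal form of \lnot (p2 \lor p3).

\lnot (p2 \lor p3)
≡ \lnot p2 \land \lnot p3   [De Morgan]

\lnot p2 \land \lnot p3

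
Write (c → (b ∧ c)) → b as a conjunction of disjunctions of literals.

(c → (b ∧ c)) → b
⇔ ¬(c → (b ∧ c)) ∨ b   [eliminate →]
⇔ ¬(¬c ∨ (b ∧ c)) ∨ b   [eliminate →]
⇔ (¬¬c ∧ ¬(b ∧ c)) ∨ b   [De Morgan]
⇔ (c ∧ ¬(b ∧ c)) ∨ b   [double negation]
⇔ (c ∧ (¬b ∨ ¬c)) ∨ b   [De Morgan]
⇔ (c ∨ b) ∧ (¬b ∨ ¬c ∨ b)   [distribute ∨ over ∧]
⇔ c ∨ b   [simplify]

c ∨ b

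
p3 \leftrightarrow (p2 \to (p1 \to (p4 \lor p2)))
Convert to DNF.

(\lnot p2 \land p3) \lor (\lnot p1 \land p3) \lor (p4 \land p3) \lor (p2 \land p3)

p3 \leftrightarrow (p2 \to (p1 \to (p4 \lor p2)))
= (p3 \to (p2 \to (p1 \to (p4 \lor p2)))) \land ((p2 \to (p1 \to (p4 \lor p2))) \to p3)   [eliminate \leftrightarrow]
= (\lnot p3 \lor (p2 \to (p1 \to (p4 \lor p2)))) \land ((p2 \to (p1 \to (p4 \lor p2))) \to p3)   [eliminate \to]
= (\lnot p3 \lor \lnot p2 \lor (p1 \to (p4 \lor p2))) \land ((p2 \to (p1 \to (p4 \lor p2))) \to p3)   [eliminate \to]
= (\lnot p3 \lor \lnot p2 \lor \lnot p1 \lor p4 \lor p2) \land ((p2 \to (p1 \to (p4 \lor p2))) \to p3)   [eliminate \to]
= (\lnot p3 \lor \lnot p2 \lor \lnot p1 \lor p4 \lor p2) \land (\lnot (p2 \to (p1 \to (p4 \lor p2))) \lor p3)   [eliminate \to]
= (\lnot p3 \lor \lnot p2 \lor \lnot p1 \lor p4 \lor p2) \land (\lnot (\lnot p2 \lor (p1 \to (p4 \lor p2))) \lor p3)   [eliminate \to]
= (\lnot p3 \lor \lnot p2 \lor \lnot p1 \lor p4 \lor p2) \land (\lnot (\lnot p2 \lor \lnot p1 \lor p4 \lor p2) \lor p3)   [eliminate \to]
= (\lnot p3 \lor \lnot p2 \lor \lnot p1 \lor p4 \lor p2) \land ((\lnot \lnot p2 \land \lnot \lnot p1 \land \lnot p4 \land \lnot p2) \lor p3)   [De Morgan]
= (\lnot p3 \lor \lnot p2 \lor \lnot p1 \lor p4 \lor p2) \land ((p2 \land \lnot \lnot p1 \land \lnot p4 \land \lnot p2) \lor p3)   [double negation]
= (\lnot p3 \lor \lnot p2 \lor \lnot p1 \lor p4 \lor p2) \land ((p2 \land p1 \land \lnot p4 \land \lnot p2) \lor p3)   [double negation]
= (\lnot p3 \land p2 \land p1 \land \lnot p4 \land \lnot p2) \lor (\lnot p3 \land p3) \lor (\lnot p2 \land p2 \land p1 \land \lnot p4 \land \lnot p2) \lor (\lnot p2 \land p3) \lor (\lnot p1 \land p2 \land p1 \land \lnot p4 \land \lnot p2) \lor (\lnot p1 \land p3) \lor (p4 \land p2 \land p1 \land \lnot p4 \land \lnot p2) \lor (p4 \land p3) \lor (p2 \land p2 \land p1 \land \lnot p4 \land \lnot p2) \lor (p2 \land p3)   [distribute \land over \lor]
= (\lnot p2 \land p3) \lor (\lnot p1 \land p3) \lor (p4 \land p3) \lor (p2 \land p3)   [simplify]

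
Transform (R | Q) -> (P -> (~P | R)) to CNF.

~Q | ~P | R

(R | Q) -> (P -> (~P | R))
≡ ~(R | Q) | (P -> (~P | R))   (eliminate ->)
≡ ~(R | Q) | ~P | ~P | R   (eliminate ->)
≡ (~R & ~Q) | ~P | ~P | R   (De Morgan)
≡ (~R | ~P | ~P | R) & (~Q | ~P | ~P | R)   (distribute | over &)
≡ ~Q | ~P | R   (simplify)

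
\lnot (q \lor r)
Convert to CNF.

\lnot (q \lor r)
⇔ \lnot q \land \lnot r   [De Morgan]

\lnot q \land \lnot r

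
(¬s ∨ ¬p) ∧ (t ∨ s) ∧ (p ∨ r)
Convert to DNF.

(¬s ∧ t ∧ p) ∨ (¬s ∧ t ∧ r) ∨ (¬p ∧ t ∧ r) ∨ (¬p ∧ s ∧ r)

(¬s ∨ ¬p) ∧ (t ∨ s) ∧ (p ∨ r)
⇔ (¬s ∧ t ∧ p) ∨ (¬s ∧ t ∧ r) ∨ (¬s ∧ s ∧ p) ∨ (¬s ∧ s ∧ r) ∨ (¬p ∧ t ∧ p) ∨ (¬p ∧ t ∧ r) ∨ (¬p ∧ s ∧ p) ∨ (¬p ∧ s ∧ r)
⇔ (¬s ∧ t ∧ p) ∨ (¬s ∧ t ∧ r) ∨ (¬p ∧ t ∧ r) ∨ (¬p ∧ s ∧ r)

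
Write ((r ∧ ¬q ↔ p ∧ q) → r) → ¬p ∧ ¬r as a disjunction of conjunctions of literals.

¬r ∧ ¬p ∨ ¬r ∧ ¬q

((r ∧ ¬q ↔ p ∧ q) → r) → ¬p ∧ ¬r
≡ ¬((r ∧ ¬q ↔ p ∧ q) → r) ∨ ¬p ∧ ¬r   — eliminate →
≡ ¬(¬(r ∧ ¬q ↔ p ∧ q) ∨ r) ∨ ¬p ∧ ¬r   — eliminate →
≡ ¬(¬((r ∧ ¬q → p ∧ q) ∧ (p ∧ q → r ∧ ¬q)) ∨ r) ∨ ¬p ∧ ¬r   — eliminate ↔
≡ ¬(¬((¬(r ∧ ¬q) ∨ p ∧ q) ∧ (p ∧ q → r ∧ ¬q)) ∨ r) ∨ ¬p ∧ ¬r   — eliminate →
≡ ¬(¬((¬(r ∧ ¬q) ∨ p ∧ q) ∧ (¬(p ∧ q) ∨ r ∧ ¬q)) ∨ r) ∨ ¬p ∧ ¬r   — eliminate →
≡ ¬¬((¬(r ∧ ¬q) ∨ p ∧ q) ∧ (¬(p ∧ q) ∨ r ∧ ¬q)) ∧ ¬r ∨ ¬p ∧ ¬r   — De Morgan
≡ (¬(r ∧ ¬q) ∨ p ∧ q) ∧ (¬(p ∧ q) ∨ r ∧ ¬q) ∧ ¬r ∨ ¬p ∧ ¬r   — double negation
≡ (¬r ∨ ¬¬q ∨ p ∧ q) ∧ (¬(p ∧ q) ∨ r ∧ ¬q) ∧ ¬r ∨ ¬p ∧ ¬r   — De Morgan
≡ (¬r ∨ q ∨ p ∧ q) ∧ (¬(p ∧ q) ∨ r ∧ ¬q) ∧ ¬r ∨ ¬p ∧ ¬r   — double negation
≡ (¬r ∨ q ∨ p ∧ q) ∧ (¬p ∨ ¬q ∨ r ∧ ¬q) ∧ ¬r ∨ ¬p ∧ ¬r   — De Morgan
≡ ¬r ∧ ¬p ∧ ¬r ∨ ¬r ∧ ¬q ∧ ¬r ∨ ¬r ∧ r ∧ ¬q ∧ ¬r ∨ q ∧ ¬p ∧ ¬r ∨ q ∧ ¬q ∧ ¬r ∨ q ∧ r ∧ ¬q ∧ ¬r ∨ p ∧ q ∧ ¬p ∧ ¬r ∨ p ∧ q ∧ ¬q ∧ ¬r ∨ p ∧ q ∧ r ∧ ¬q ∧ ¬r ∨ ¬p ∧ ¬r   — distribute ∧ over ∨
≡ ¬r ∧ ¬p ∨ ¬r ∧ ¬q   — simplify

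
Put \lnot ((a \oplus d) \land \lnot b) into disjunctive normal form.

\lnot ((a \oplus d) \land \lnot b)
≡ \lnot (((a \land \lnot d) \lor (\lnot a \land d)) \land \lnot b)   [expand \oplus]
≡ \lnot ((a \land \lnot d) \lor (\lnot a \land d)) \lor \lnot \lnot b   [De Morgan]
≡ (\lnot (a \land \lnot d) \land \lnot (\lnot a \land d)) \lor \lnot \lnot b   [De Morgan]
≡ ((\lnot a \lor \lnot \lnot d) \land \lnot (\lnot a \land d)) \lor \lnot \lnot b   [De Morgan]
≡ ((\lnot a \lor d) \land \lnot (\lnot a \land d)) \lor \lnot \lnot b   [double negation]
≡ ((\lnot a \lor d) \land (\lnot \lnot a \lor \lnot d)) \lor \lnot \lnot b   [De Morgan]
≡ ((\lnot a \lor d) \land (a \lor \lnot d)) \lor \lnot \lnot b   [double negation]
≡ ((\lnot a \lor d) \land (a \lor \lnot d)) \lor b   [double negation]
≡ (\lnot a \land a) \lor (\lnot a \land \lnot d) \lor (d \land a) \lor (d \land \lnot d) \lor b   [distribute \land over \lor]
≡ (\lnot a \land \lnot d) \lor (d \land a) \lor b   [simplify]

(\lnot a \land \lnot d) \lor (d \land a) \lor b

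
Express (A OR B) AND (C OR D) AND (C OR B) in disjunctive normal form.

(A AND C) OR (B AND C) OR (B AND D)

(A OR B) AND (C OR D) AND (C OR B)
≡ (A AND C AND C) OR (A AND C AND B) OR (A AND D AND C) OR (A AND D AND B) OR (B AND C AND C) OR (B AND C AND B) OR (B AND D AND C) OR (B AND D AND B)   [distribute AND over OR]
≡ (A AND C) OR (B AND C) OR (B AND D)   [simplify]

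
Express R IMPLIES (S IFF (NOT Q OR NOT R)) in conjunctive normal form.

R IMPLIES (S IFF (NOT Q OR NOT R))
≡ NOT R OR (S IFF (NOT Q OR NOT R))   [eliminate IMPLIES]
≡ NOT R OR ((S IMPLIES (NOT Q OR NOT R)) AND ((NOT Q OR NOT R) IMPLIES S))   [eliminate IFF]
≡ NOT R OR ((NOT S OR NOT Q OR NOT R) AND ((NOT Q OR NOT R) IMPLIES S))   [eliminate IMPLIES]
≡ NOT R OR ((NOT S OR NOT Q OR NOT R) AND (NOT (NOT Q OR NOT R) OR S))   [eliminate IMPLIES]
≡ NOT R OR ((NOT S OR NOT Q OR NOT R) AND ((NOT NOT Q AND NOT NOT R) OR S))   [De Morgan]
≡ NOT R OR ((NOT S OR NOT Q OR NOT R) AND ((Q AND NOT NOT R) OR S))   [double negation]
≡ NOT R OR ((NOT S OR NOT Q OR NOT R) AND ((Q AND R) OR S))   [double negation]
≡ (NOT R OR NOT S OR NOT Q OR NOT R) AND (NOT R OR Q OR S) AND (NOT R OR R OR S)   [distribute OR over AND]
≡ (NOT R OR NOT S OR NOT Q) AND (NOT R OR Q OR S)   [simplify]

(NOT R OR NOT S OR NOT Q) AND (NOT R OR Q OR S)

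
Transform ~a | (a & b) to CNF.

~a | b

~a | (a & b)
≡ (~a | a) & (~a | b)   — distribute | over &
≡ ~a | b   — simplify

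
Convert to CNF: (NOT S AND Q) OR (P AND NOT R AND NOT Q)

(NOT S AND Q) OR (P AND NOT R AND NOT Q)
= (NOT S OR P) AND (NOT S OR NOT R) AND (NOT S OR NOT Q) AND (Q OR P) AND (Q OR NOT R) AND (Q OR NOT Q)   [distribute OR over AND]
= (NOT S OR P) AND (NOT S OR NOT R) AND (NOT S OR NOT Q) AND (Q OR P) AND (Q OR NOT R)   [simplify]

(NOT S OR P) AND (NOT S OR NOT R) AND (NOT S OR NOT Q) AND (Q OR P) AND (Q OR NOT R)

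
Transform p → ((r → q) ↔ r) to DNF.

¬p ∨ (r ∧ q)

p → ((r → q) ↔ r)
≡ ¬p ∨ ((r → q) ↔ r)   [eliminate →]
≡ ¬p ∨ (((r → q) → r) ∧ (r → (r → q)))   [eliminate ↔]
≡ ¬p ∨ ((¬(r → q) ∨ r) ∧ (r → (r → q)))   [eliminate →]
≡ ¬p ∨ ((¬(¬r ∨ q) ∨ r) ∧ (r → (r → q)))   [eliminate →]
≡ ¬p ∨ ((¬(¬r ∨ q) ∨ r) ∧ (¬r ∨ (r → q)))   [eliminate →]
≡ ¬p ∨ ((¬(¬r ∨ q) ∨ r) ∧ (¬r ∨ ¬r ∨ q))   [eliminate →]
≡ ¬p ∨ (((¬¬r ∧ ¬q) ∨ r) ∧ (¬r ∨ ¬r ∨ q))   [De Morgan]
≡ ¬p ∨ (((r ∧ ¬q) ∨ r) ∧ (¬r ∨ ¬r ∨ q))   [double negation]
≡ ¬p ∨ (r ∧ ¬q ∧ ¬r) ∨ (r ∧ ¬q ∧ ¬r) ∨ (r ∧ ¬q ∧ q) ∨ (r ∧ ¬r) ∨ (r ∧ ¬r) ∨ (r ∧ q)   [distribute ∧ over ∨]
≡ ¬p ∨ (r ∧ q)   [simplify]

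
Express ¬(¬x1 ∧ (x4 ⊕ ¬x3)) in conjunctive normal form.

¬(¬x1 ∧ (x4 ⊕ ¬x3))
≡ ¬(¬x1 ∧ (x4 ∨ ¬x3) ∧ ¬(x4 ∧ ¬x3))   [expand ⊕]
≡ ¬¬x1 ∨ ¬(x4 ∨ ¬x3) ∨ ¬¬(x4 ∧ ¬x3)   [De Morgan]
≡ x1 ∨ ¬(x4 ∨ ¬x3) ∨ ¬¬(x4 ∧ ¬x3)   [double negation]
≡ x1 ∨ (¬x4 ∧ ¬¬x3) ∨ ¬¬(x4 ∧ ¬x3)   [De Morgan]
≡ x1 ∨ (¬x4 ∧ x3) ∨ ¬¬(x4 ∧ ¬x3)   [double negation]
≡ x1 ∨ (¬x4 ∧ x3) ∨ (x4 ∧ ¬x3)   [double negation]
≡ (x1 ∨ ¬x4 ∨ x4) ∧ (x1 ∨ ¬x4 ∨ ¬x3) ∧ (x1 ∨ x3 ∨ x4) ∧ (x1 ∨ x3 ∨ ¬x3)   [distribute ∨ over ∧]
≡ (x1 ∨ ¬x4 ∨ ¬x3) ∧ (x1 ∨ x3 ∨ x4)   [simplify]

(x1 ∨ ¬x4 ∨ ¬x3) ∧ (x1 ∨ x3 ∨ x4)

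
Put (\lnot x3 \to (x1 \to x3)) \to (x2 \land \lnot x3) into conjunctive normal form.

\lnot x3 \land (x1 \lor x2)

(\lnot x3 \to (x1 \to x3)) \to (x2 \land \lnot x3)
≡ \lnot (\lnot x3 \to (x1 \to x3)) \lor (x2 \land \lnot x3)   — eliminate \to
≡ \lnot (\lnot \lnot x3 \lor (x1 \to x3)) \lor (x2 \land \lnot x3)   — eliminate \to
≡ \lnot (\lnot \lnot x3 \lor \lnot x1 \lor x3) \lor (x2 \land \lnot x3)   — eliminate \to
≡ (\lnot \lnot \lnot x3 \land \lnot \lnot x1 \land \lnot x3) \lor (x2 \land \lnot x3)   — De Morgan
≡ (\lnot x3 \land \lnot \lnot x1 \land \lnot x3) \lor (x2 \land \lnot x3)   — double negation
≡ (\lnot x3 \land x1 \land \lnot x3) \lor (x2 \land \lnot x3)   — double negation
≡ (\lnot x3 \lor x2) \land (\lnot x3 \lor \lnot x3) \land (x1 \lor x2) \land (x1 \lor \lnot x3) \land (\lnot x3 \lor x2) \land (\lnot x3 \lor \lnot x3)   — distribute \lor over \land
≡ \lnot x3 \land (x1 \lor x2)   — simplify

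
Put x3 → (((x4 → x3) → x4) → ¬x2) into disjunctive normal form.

x3 → (((x4 → x3) → x4) → ¬x2)
≡ ¬x3 ∨ (((x4 → x3) → x4) → ¬x2)   — eliminate →
≡ ¬x3 ∨ ¬((x4 → x3) → x4) ∨ ¬x2   — eliminate →
≡ ¬x3 ∨ ¬(¬(x4 → x3) ∨ x4) ∨ ¬x2   — eliminate →
≡ ¬x3 ∨ ¬(¬(¬x4 ∨ x3) ∨ x4) ∨ ¬x2   — eliminate →
≡ ¬x3 ∨ (¬¬(¬x4 ∨ x3) ∧ ¬x4) ∨ ¬x2   — De Morgan
≡ ¬x3 ∨ ((¬x4 ∨ x3) ∧ ¬x4) ∨ ¬x2   — double negation
≡ ¬x3 ∨ (¬x4 ∧ ¬x4) ∨ (x3 ∧ ¬x4) ∨ ¬x2   — distribute ∧ over ∨
≡ ¬x3 ∨ ¬x4 ∨ ¬x2   — simplify

¬x3 ∨ ¬x4 ∨ ¬x2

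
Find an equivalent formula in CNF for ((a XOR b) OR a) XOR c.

(a OR b OR c) AND (NOT b OR a OR NOT c) AND (NOT a OR NOT c)

((a XOR b) OR a) XOR c
⇔ ((a XOR b) OR a OR c) AND NOT (((a XOR b) OR a) AND c)   (expand XOR)
⇔ (((a OR b) AND NOT (a AND b)) OR a OR c) AND NOT (((a XOR b) OR a) AND c)   (expand XOR)
⇔ (((a OR b) AND NOT (a AND b)) OR a OR c) AND NOT ((((a OR b) AND NOT (a AND b)) OR a) AND c)   (expand XOR)
⇔ (((a OR b) AND (NOT a OR NOT b)) OR a OR c) AND NOT ((((a OR b) AND NOT (a AND b)) OR a) AND c)   (De Morgan)
⇔ (((a OR b) AND (NOT a OR NOT b)) OR a OR c) AND (NOT (((a OR b) AND NOT (a AND b)) OR a) OR NOT c)   (De Morgan)
⇔ (((a OR b) AND (NOT a OR NOT b)) OR a OR c) AND ((NOT ((a OR b) AND NOT (a AND b)) AND NOT a) OR NOT c)   (De Morgan)
⇔ (((a OR b) AND (NOT a OR NOT b)) OR a OR c) AND (((NOT (a OR b) OR NOT NOT (a AND b)) AND NOT a) OR NOT c)   (De Morgan)
⇔ (((a OR b) AND (NOT a OR NOT b)) OR a OR c) AND ((((NOT a AND NOT b) OR NOT NOT (a AND b)) AND NOT a) OR NOT c)   (De Morgan)
⇔ (((a OR b) AND (NOT a OR NOT b)) OR a OR c) AND ((((NOT a AND NOT b) OR (a AND b)) AND NOT a) OR NOT c)   (double negation)
⇔ (a OR b OR a OR c) AND (NOT a OR NOT b OR a OR c) AND (NOT a OR a OR NOT c) AND (NOT a OR b OR NOT c) AND (NOT b OR a OR NOT c) AND (NOT b OR b OR NOT c) AND (NOT a OR NOT c)   (distribute OR over AND)
⇔ (a OR b OR c) AND (NOT b OR a OR NOT c) AND (NOT a OR NOT c)   (simplify)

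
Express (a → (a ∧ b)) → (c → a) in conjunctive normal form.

a ∨ ¬c

(a → (a ∧ b)) → (c → a)
≡ ¬(a → (a ∧ b)) ∨ (c → a)
≡ ¬(¬a ∨ (a ∧ b)) ∨ (c → a)
≡ ¬(¬a ∨ (a ∧ b)) ∨ ¬c ∨ a
≡ (¬¬a ∧ ¬(a ∧ b)) ∨ ¬c ∨ a
≡ (a ∧ ¬(a ∧ b)) ∨ ¬c ∨ a
≡ (a ∧ (¬a ∨ ¬b)) ∨ ¬c ∨ a
≡ (a ∨ ¬c ∨ a) ∧ (¬a ∨ ¬b ∨ ¬c ∨ a)
≡ a ∨ ¬c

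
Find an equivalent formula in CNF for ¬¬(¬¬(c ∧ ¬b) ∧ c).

c ∧ ¬b

¬¬(¬¬(c ∧ ¬b) ∧ c)
= ¬¬(c ∧ ¬b) ∧ c
= c ∧ ¬b ∧ c
= c ∧ ¬b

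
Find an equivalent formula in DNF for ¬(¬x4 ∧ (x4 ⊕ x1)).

¬(¬x4 ∧ (x4 ⊕ x1))
≡ ¬(¬x4 ∧ ((x4 ∧ ¬x1) ∨ (¬x4 ∧ x1)))   [expand ⊕]
≡ ¬¬x4 ∨ ¬((x4 ∧ ¬x1) ∨ (¬x4 ∧ x1))   [De Morgan]
≡ x4 ∨ ¬((x4 ∧ ¬x1) ∨ (¬x4 ∧ x1))   [double negation]
≡ x4 ∨ (¬(x4 ∧ ¬x1) ∧ ¬(¬x4 ∧ x1))   [De Morgan]
≡ x4 ∨ ((¬x4 ∨ ¬¬x1) ∧ ¬(¬x4 ∧ x1))   [De Morgan]
≡ x4 ∨ ((¬x4 ∨ x1) ∧ ¬(¬x4 ∧ x1))   [double negation]
≡ x4 ∨ ((¬x4 ∨ x1) ∧ (¬¬x4 ∨ ¬x1))   [De Morgan]
≡ x4 ∨ ((¬x4 ∨ x1) ∧ (x4 ∨ ¬x1))   [double negation]
≡ x4 ∨ (¬x4 ∧ x4) ∨ (¬x4 ∧ ¬x1) ∨ (x1 ∧ x4) ∨ (x1 ∧ ¬x1)   [distribute ∧ over ∨]
≡ x4 ∨ (¬x4 ∧ ¬x1)   [simplify]

x4 ∨ (¬x4 ∧ ¬x1)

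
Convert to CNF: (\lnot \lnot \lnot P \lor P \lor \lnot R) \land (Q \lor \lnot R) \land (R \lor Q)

(\lnot \lnot \lnot P \lor P \lor \lnot R) \land (Q \lor \lnot R) \land (R \lor Q)
= (\lnot P \lor P \lor \lnot R) \land (Q \lor \lnot R) \land (R \lor Q)   [double negation]
= (Q \lor \lnot R) \land (R \lor Q)   [simplify]

(Q \lor \lnot R) \land (R \lor Q)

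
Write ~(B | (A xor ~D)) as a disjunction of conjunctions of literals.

~(B | (A xor ~D))
⇔ ~(B | (A & ~~D) | (~A & ~D))
⇔ ~B & ~(A & ~~D) & ~(~A & ~D)
⇔ ~B & (~A | ~~~D) & ~(~A & ~D)
⇔ ~B & (~A | ~D) & ~(~A & ~D)
⇔ ~B & (~A | ~D) & (~~A | ~~D)
⇔ ~B & (~A | ~D) & (A | ~~D)
⇔ ~B & (~A | ~D) & (A | D)
⇔ (~B & ~A & A) | (~B & ~A & D) | (~B & ~D & A) | (~B & ~D & D)
⇔ (~B & ~A & D) | (~B & ~D & A)

(~B & ~A & D) | (~B & ~D & A)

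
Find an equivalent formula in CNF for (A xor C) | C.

A | C

(A xor C) | C
= ((A | C) & ~(A & C)) | C   [expand xor]
= ((A | C) & (~A | ~C)) | C   [De Morgan]
= (A | C | C) & (~A | ~C | C)   [distribute | over &]
= A | C   [simplify]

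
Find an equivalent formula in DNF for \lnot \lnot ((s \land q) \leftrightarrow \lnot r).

\lnot \lnot ((s \land q) \leftrightarrow \lnot r)
≡ \lnot \lnot (((s \land q) \to \lnot r) \land (\lnot r \to (s \land q)))   — eliminate \leftrightarrow
≡ \lnot \lnot ((\lnot (s \land q) \lor \lnot r) \land (\lnot r \to (s \land q)))   — eliminate \to
≡ \lnot \lnot ((\lnot (s \land q) \lor \lnot r) \land (\lnot \lnot r \lor (s \land q)))   — eliminate \to
≡ (\lnot (s \land q) \lor \lnot r) \land (\lnot \lnot r \lor (s \land q))   — double negation
≡ (\lnot s \lor \lnot q \lor \lnot r) \land (\lnot \lnot r \lor (s \land q))   — De Morgan
≡ (\lnot s \lor \lnot q \lor \lnot r) \land (r \lor (s \land q))   — double negation
≡ (\lnot s \land r) \lor (\lnot s \land s \land q) \lor (\lnot q \land r) \lor (\lnot q \land s \land q) \lor (\lnot r \land r) \lor (\lnot r \land s \land q)   — distribute \land over \lor
≡ (\lnot s \land r) \lor (\lnot q \land r) \lor (\lnot r \land s \land q)   — simplify

(\lnot s \land r) \lor (\lnot q \land r) \lor (\lnot r \land s \land q)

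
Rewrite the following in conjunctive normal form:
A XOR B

A XOR B
≡ (A OR B) AND NOT (A AND B)   [expand XOR]
≡ (A OR B) AND (NOT A OR NOT B)   [De Morgan]

(A OR B) AND (NOT A OR NOT B)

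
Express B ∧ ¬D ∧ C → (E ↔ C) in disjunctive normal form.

B ∧ ¬D ∧ C → (E ↔ C)
⇔ ¬(B ∧ ¬D ∧ C) ∨ (E ↔ C)   (eliminate →)
⇔ ¬(B ∧ ¬D ∧ C) ∨ (E → C) ∧ (C → E)   (eliminate ↔)
⇔ ¬(B ∧ ¬D ∧ C) ∨ (¬E ∨ C) ∧ (C → E)   (eliminate →)
⇔ ¬(B ∧ ¬D ∧ C) ∨ (¬E ∨ C) ∧ (¬C ∨ E)   (eliminate →)
⇔ ¬B ∨ ¬¬D ∨ ¬C ∨ (¬E ∨ C) ∧ (¬C ∨ E)   (De Morgan)
⇔ ¬B ∨ D ∨ ¬C ∨ (¬E ∨ C) ∧ (¬C ∨ E)   (double negation)
⇔ ¬B ∨ D ∨ ¬C ∨ ¬E ∧ ¬C ∨ ¬E ∧ E ∨ C ∧ ¬C ∨ C ∧ E   (distribute ∧ over ∨)
⇔ ¬B ∨ D ∨ ¬C ∨ C ∧ E   (simplify)

¬B ∨ D ∨ ¬C ∨ C ∧ E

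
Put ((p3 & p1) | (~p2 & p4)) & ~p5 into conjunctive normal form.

(p3 | ~p2) & (p3 | p4) & (p1 | ~p2) & (p1 | p4) & ~p5

((p3 & p1) | (~p2 & p4)) & ~p5
≡ (p3 | ~p2) & (p3 | p4) & (p1 | ~p2) & (p1 | p4) & ~p5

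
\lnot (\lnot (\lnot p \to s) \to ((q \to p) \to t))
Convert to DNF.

\lnot (\lnot (\lnot p \to s) \to ((q \to p) \to t))
= \lnot (\lnot \lnot (\lnot p \to s) \lor ((q \to p) \to t))   [eliminate \to]
= \lnot (\lnot \lnot (\lnot \lnot p \lor s) \lor ((q \to p) \to t))   [eliminate \to]
= \lnot (\lnot \lnot (\lnot \lnot p \lor s) \lor \lnot (q \to p) \lor t)   [eliminate \to]
= \lnot (\lnot \lnot (\lnot \lnot p \lor s) \lor \lnot (\lnot q \lor p) \lor t)   [eliminate \to]
= \lnot \lnot \lnot (\lnot \lnot p \lor s) \land \lnot \lnot (\lnot q \lor p) \land \lnot t   [De Morgan]
= \lnot (\lnot \lnot p \lor s) \land \lnot \lnot (\lnot q \lor p) \land \lnot t   [double negation]
= \lnot \lnot \lnot p \land \lnot s \land \lnot \lnot (\lnot q \lor p) \land \lnot t   [De Morgan]
= \lnot p \land \lnot s \land \lnot \lnot (\lnot q \lor p) \land \lnot t   [double negation]
= \lnot p \land \lnot s \land (\lnot q \lor p) \land \lnot t   [double negation]
= (\lnot p \land \lnot s \land \lnot q \land \lnot t) \lor (\lnot p \land \lnot s \land p \land \lnot t)   [distribute \land over \lor]
= \lnot p \land \lnot s \land \lnot q \land \lnot t   [simplify]

\lnot p \land \lnot s \land \lnot q \land \lnot t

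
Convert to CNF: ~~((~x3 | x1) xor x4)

(~x3 | x1 | x4) & (x3 | ~x4) & (~x1 | ~x4)

~~((~x3 | x1) xor x4)
⇔ ~~((~x3 | x1 | x4) & ~((~x3 | x1) & x4))   [expand xor]
⇔ (~x3 | x1 | x4) & ~((~x3 | x1) & x4)   [double negation]
⇔ (~x3 | x1 | x4) & (~(~x3 | x1) | ~x4)   [De Morgan]
⇔ (~x3 | x1 | x4) & ((~~x3 & ~x1) | ~x4)   [De Morgan]
⇔ (~x3 | x1 | x4) & ((x3 & ~x1) | ~x4)   [double negation]
⇔ (~x3 | x1 | x4) & (x3 | ~x4) & (~x1 | ~x4)   [distribute | over &]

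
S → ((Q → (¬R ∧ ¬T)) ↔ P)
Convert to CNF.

S → ((Q → (¬R ∧ ¬T)) ↔ P)
≡ ¬S ∨ ((Q → (¬R ∧ ¬T)) ↔ P)   — eliminate →
≡ ¬S ∨ (((Q → (¬R ∧ ¬T)) → P) ∧ (P → (Q → (¬R ∧ ¬T))))   — eliminate ↔
≡ ¬S ∨ ((¬(Q → (¬R ∧ ¬T)) ∨ P) ∧ (P → (Q → (¬R ∧ ¬T))))   — eliminate →
≡ ¬S ∨ ((¬(¬Q ∨ (¬R ∧ ¬T)) ∨ P) ∧ (P → (Q → (¬R ∧ ¬T))))   — eliminate →
≡ ¬S ∨ ((¬(¬Q ∨ (¬R ∧ ¬T)) ∨ P) ∧ (¬P ∨ (Q → (¬R ∧ ¬T))))   — eliminate →
≡ ¬S ∨ ((¬(¬Q ∨ (¬R ∧ ¬T)) ∨ P) ∧ (¬P ∨ ¬Q ∨ (¬R ∧ ¬T)))   — eliminate →
≡ ¬S ∨ (((¬¬Q ∧ ¬(¬R ∧ ¬T)) ∨ P) ∧ (¬P ∨ ¬Q ∨ (¬R ∧ ¬T)))   — De Morgan
≡ ¬S ∨ (((Q ∧ ¬(¬R ∧ ¬T)) ∨ P) ∧ (¬P ∨ ¬Q ∨ (¬R ∧ ¬T)))   — double negation
≡ ¬S ∨ (((Q ∧ (¬¬R ∨ ¬¬T)) ∨ P) ∧ (¬P ∨ ¬Q ∨ (¬R ∧ ¬T)))   — De Morgan
≡ ¬S ∨ (((Q ∧ (R ∨ ¬¬T)) ∨ P) ∧ (¬P ∨ ¬Q ∨ (¬R ∧ ¬T)))   — double negation
≡ ¬S ∨ (((Q ∧ (R ∨ T)) ∨ P) ∧ (¬P ∨ ¬Q ∨ (¬R ∧ ¬T)))   — double negation
≡ (¬S ∨ Q ∨ P) ∧ (¬S ∨ R ∨ T ∨ P) ∧ (¬S ∨ ¬P ∨ ¬Q ∨ ¬R) ∧ (¬S ∨ ¬P ∨ ¬Q ∨ ¬T)   — distribute ∨ over ∧

(¬S ∨ Q ∨ P) ∧ (¬S ∨ R ∨ T ∨ P) ∧ (¬S ∨ ¬P ∨ ¬Q ∨ ¬R) ∧ (¬S ∨ ¬P ∨ ¬Q ∨ ¬T)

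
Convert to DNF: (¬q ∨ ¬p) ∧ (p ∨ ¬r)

(¬q ∧ p) ∨ (¬q ∧ ¬r) ∨ (¬p ∧ ¬r)

(¬q ∨ ¬p) ∧ (p ∨ ¬r)
= (¬q ∧ p) ∨ (¬q ∧ ¬r) ∨ (¬p ∧ p) ∨ (¬p ∧ ¬r)   — distribute ∧ over ∨
= (¬q ∧ p) ∨ (¬q ∧ ¬r) ∨ (¬p ∧ ¬r)   — simplify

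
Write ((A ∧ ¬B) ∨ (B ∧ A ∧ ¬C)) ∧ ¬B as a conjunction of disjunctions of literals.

((A ∧ ¬B) ∨ (B ∧ A ∧ ¬C)) ∧ ¬B
= (A ∨ B) ∧ (A ∨ A) ∧ (A ∨ ¬C) ∧ (¬B ∨ B) ∧ (¬B ∨ A) ∧ (¬B ∨ ¬C) ∧ ¬B
= A ∧ ¬B

A ∧ ¬B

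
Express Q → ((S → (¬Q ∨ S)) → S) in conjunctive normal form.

¬Q ∨ S

Q → ((S → (¬Q ∨ S)) → S)
≡ ¬Q ∨ ((S → (¬Q ∨ S)) → S)   [eliminate →]
≡ ¬Q ∨ ¬(S → (¬Q ∨ S)) ∨ S   [eliminate →]
≡ ¬Q ∨ ¬(¬S ∨ ¬Q ∨ S) ∨ S   [eliminate →]
≡ ¬Q ∨ (¬¬S ∧ ¬¬Q ∧ ¬S) ∨ S   [De Morgan]
≡ ¬Q ∨ (S ∧ ¬¬Q ∧ ¬S) ∨ S   [double negation]
≡ ¬Q ∨ (S ∧ Q ∧ ¬S) ∨ S   [double negation]
≡ (¬Q ∨ S ∨ S) ∧ (¬Q ∨ Q ∨ S) ∧ (¬Q ∨ ¬S ∨ S)   [distribute ∨ over ∧]
≡ ¬Q ∨ S   [simplify]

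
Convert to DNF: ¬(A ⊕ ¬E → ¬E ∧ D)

A ∧ E ∨ ¬A ∧ ¬E ∧ ¬D

¬(A ⊕ ¬E → ¬E ∧ D)
⇔ ¬(¬(A ⊕ ¬E) ∨ ¬E ∧ D)   — eliminate →
⇔ ¬(¬(A ∧ ¬¬E ∨ ¬A ∧ ¬E) ∨ ¬E ∧ D)   — expand ⊕
⇔ ¬¬(A ∧ ¬¬E ∨ ¬A ∧ ¬E) ∧ ¬(¬E ∧ D)   — De Morgan
⇔ (A ∧ ¬¬E ∨ ¬A ∧ ¬E) ∧ ¬(¬E ∧ D)   — double negation
⇔ (A ∧ E ∨ ¬A ∧ ¬E) ∧ ¬(¬E ∧ D)   — double negation
⇔ (A ∧ E ∨ ¬A ∧ ¬E) ∧ (¬¬E ∨ ¬D)   — De Morgan
⇔ (A ∧ E ∨ ¬A ∧ ¬E) ∧ (E ∨ ¬D)   — double negation
⇔ A ∧ E ∧ E ∨ A ∧ E ∧ ¬D ∨ ¬A ∧ ¬E ∧ E ∨ ¬A ∧ ¬E ∧ ¬D   — distribute ∧ over ∨
⇔ A ∧ E ∨ ¬A ∧ ¬E ∧ ¬D   — simplify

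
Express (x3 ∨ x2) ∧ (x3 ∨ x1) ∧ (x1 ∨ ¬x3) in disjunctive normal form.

x3 ∧ x1 ∨ x2 ∧ x1

(x3 ∨ x2) ∧ (x3 ∨ x1) ∧ (x1 ∨ ¬x3)
⇔ x3 ∧ x3 ∧ x1 ∨ x3 ∧ x3 ∧ ¬x3 ∨ x3 ∧ x1 ∧ x1 ∨ x3 ∧ x1 ∧ ¬x3 ∨ x2 ∧ x3 ∧ x1 ∨ x2 ∧ x3 ∧ ¬x3 ∨ x2 ∧ x1 ∧ x1 ∨ x2 ∧ x1 ∧ ¬x3   — distribute ∧ over ∨
⇔ x3 ∧ x1 ∨ x2 ∧ x1   — simplify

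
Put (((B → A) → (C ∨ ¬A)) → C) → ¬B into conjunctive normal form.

(((B → A) → (C ∨ ¬A)) → C) → ¬B
≡ ¬(((B → A) → (C ∨ ¬A)) → C) ∨ ¬B
≡ ¬(¬((B → A) → (C ∨ ¬A)) ∨ C) ∨ ¬B
≡ ¬(¬(¬(B → A) ∨ C ∨ ¬A) ∨ C) ∨ ¬B
≡ ¬(¬(¬(¬B ∨ A) ∨ C ∨ ¬A) ∨ C) ∨ ¬B
≡ (¬¬(¬(¬B ∨ A) ∨ C ∨ ¬A) ∧ ¬C) ∨ ¬B
≡ ((¬(¬B ∨ A) ∨ C ∨ ¬A) ∧ ¬C) ∨ ¬B
≡ (((¬¬B ∧ ¬A) ∨ C ∨ ¬A) ∧ ¬C) ∨ ¬B
≡ (((B ∧ ¬A) ∨ C ∨ ¬A) ∧ ¬C) ∨ ¬B
≡ (B ∨ C ∨ ¬A ∨ ¬B) ∧ (¬A ∨ C ∨ ¬A ∨ ¬B) ∧ (¬C ∨ ¬B)
≡ (¬A ∨ C ∨ ¬B) ∧ (¬C ∨ ¬B)

(¬A ∨ C ∨ ¬B) ∧ (¬C ∨ ¬B)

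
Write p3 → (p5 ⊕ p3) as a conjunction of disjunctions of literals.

¬p3 ∨ ¬p5

p3 → (p5 ⊕ p3)
⇔ ¬p3 ∨ (p5 ⊕ p3)   — eliminate →
⇔ ¬p3 ∨ ((p5 ∨ p3) ∧ ¬(p5 ∧ p3))   — expand ⊕
⇔ ¬p3 ∨ ((p5 ∨ p3) ∧ (¬p5 ∨ ¬p3))   — De Morgan
⇔ (¬p3 ∨ p5 ∨ p3) ∧ (¬p3 ∨ ¬p5 ∨ ¬p3)   — distribute ∨ over ∧
⇔ ¬p3 ∨ ¬p5   — simplify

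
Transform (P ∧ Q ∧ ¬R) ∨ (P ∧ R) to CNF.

(P ∧ Q ∧ ¬R) ∨ (P ∧ R)
≡ (P ∨ P) ∧ (P ∨ R) ∧ (Q ∨ P) ∧ (Q ∨ R) ∧ (¬R ∨ P) ∧ (¬R ∨ R)   — distribute ∨ over ∧
≡ P ∧ (Q ∨ R)   — simplify

P ∧ (Q ∨ R)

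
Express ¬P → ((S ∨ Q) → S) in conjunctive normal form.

¬P → ((S ∨ Q) → S)
= ¬¬P ∨ ((S ∨ Q) → S)   — eliminate →
= ¬¬P ∨ ¬(S ∨ Q) ∨ S   — eliminate →
= P ∨ ¬(S ∨ Q) ∨ S   — double negation
= P ∨ (¬S ∧ ¬Q) ∨ S   — De Morgan
= (P ∨ ¬S ∨ S) ∧ (P ∨ ¬Q ∨ S)   — distribute ∨ over ∧
= P ∨ ¬Q ∨ S   — simplify

P ∨ ¬Q ∨ S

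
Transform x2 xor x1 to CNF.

(x2 | x1) & (~x2 | ~x1)

x2 xor x1
⇔ (x2 | x1) & ~(x2 & x1)   (expand xor)
⇔ (x2 | x1) & (~x2 | ~x1)   (De Morgan)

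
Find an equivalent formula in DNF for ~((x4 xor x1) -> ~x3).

~((x4 xor x1) -> ~x3)
⇔ ~(~(x4 xor x1) | ~x3)   — eliminate ->
⇔ ~(~((x4 & ~x1) | (~x4 & x1)) | ~x3)   — expand xor
⇔ ~~((x4 & ~x1) | (~x4 & x1)) & ~~x3   — De Morgan
⇔ ((x4 & ~x1) | (~x4 & x1)) & ~~x3   — double negation
⇔ ((x4 & ~x1) | (~x4 & x1)) & x3   — double negation
⇔ (x4 & ~x1 & x3) | (~x4 & x1 & x3)   — distribute & over |

(x4 & ~x1 & x3) | (~x4 & x1 & x3)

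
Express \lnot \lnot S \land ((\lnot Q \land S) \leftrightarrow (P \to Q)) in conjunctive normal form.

S \land (Q \lor \lnot S \lor \lnot P) \land \lnot Q

\lnot \lnot S \land ((\lnot Q \land S) \leftrightarrow (P \to Q))
≡ \lnot \lnot S \land ((\lnot Q \land S) \to (P \to Q)) \land ((P \to Q) \to (\lnot Q \land S))   (eliminate \leftrightarrow)
≡ \lnot \lnot S \land (\lnot (\lnot Q \land S) \lor (P \to Q)) \land ((P \to Q) \to (\lnot Q \land S))   (eliminate \to)
≡ \lnot \lnot S \land (\lnot (\lnot Q \land S) \lor \lnot P \lor Q) \land ((P \to Q) \to (\lnot Q \land S))   (eliminate \to)
≡ \lnot \lnot S \land (\lnot (\lnot Q \land S) \lor \lnot P \lor Q) \land (\lnot (P \to Q) \lor (\lnot Q \land S))   (eliminate \to)
≡ \lnot \lnot S \land (\lnot (\lnot Q \land S) \lor \lnot P \lor Q) \land (\lnot (\lnot P \lor Q) \lor (\lnot Q \land S))   (eliminate \to)
≡ S \land (\lnot (\lnot Q \land S) \lor \lnot P \lor Q) \land (\lnot (\lnot P \lor Q) \lor (\lnot Q \land S))   (double negation)
≡ S \land (\lnot \lnot Q \lor \lnot S \lor \lnot P \lor Q) \land (\lnot (\lnot P \lor Q) \lor (\lnot Q \land S))   (De Morgan)
≡ S \land (Q \lor \lnot S \lor \lnot P \lor Q) \land (\lnot (\lnot P \lor Q) \lor (\lnot Q \land S))   (double negation)
≡ S \land (Q \lor \lnot S \lor \lnot P \lor Q) \land ((\lnot \lnot P \land \lnot Q) \lor (\lnot Q \land S))   (De Morgan)
≡ S \land (Q \lor \lnot S \lor \lnot P \lor Q) \land ((P \land \lnot Q) \lor (\lnot Q \land S))   (double negation)
≡ S \land (Q \lor \lnot S \lor \lnot P \lor Q) \land (P \lor \lnot Q) \land (P \lor S) \land (\lnot Q \lor \lnot Q) \land (\lnot Q \lor S)   (distribute \lor over \land)
≡ S \land (Q \lor \lnot S \lor \lnot P) \land \lnot Q   (simplify)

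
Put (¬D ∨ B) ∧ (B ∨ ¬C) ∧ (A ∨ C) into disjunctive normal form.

(¬D ∨ B) ∧ (B ∨ ¬C) ∧ (A ∨ C)
≡ (¬D ∧ B ∧ A) ∨ (¬D ∧ B ∧ C) ∨ (¬D ∧ ¬C ∧ A) ∨ (¬D ∧ ¬C ∧ C) ∨ (B ∧ B ∧ A) ∨ (B ∧ B ∧ C) ∨ (B ∧ ¬C ∧ A) ∨ (B ∧ ¬C ∧ C)   [distribute ∧ over ∨]
≡ (¬D ∧ ¬C ∧ A) ∨ (B ∧ A) ∨ (B ∧ C)   [simplify]

(¬D ∧ ¬C ∧ A) ∨ (B ∧ A) ∨ (B ∧ C)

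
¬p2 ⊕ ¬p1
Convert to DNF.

¬p2 ⊕ ¬p1
≡ (¬p2 ∧ ¬¬p1) ∨ (¬¬p2 ∧ ¬p1)   (expand ⊕)
≡ (¬p2 ∧ p1) ∨ (¬¬p2 ∧ ¬p1)   (double negation)
≡ (¬p2 ∧ p1) ∨ (p2 ∧ ¬p1)   (double negation)

(¬p2 ∧ p1) ∨ (p2 ∧ ¬p1)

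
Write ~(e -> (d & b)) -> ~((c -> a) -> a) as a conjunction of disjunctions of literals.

~(e -> (d & b)) -> ~((c -> a) -> a)
≡ ~~(e -> (d & b)) | ~((c -> a) -> a)   (eliminate ->)
≡ ~~(~e | (d & b)) | ~((c -> a) -> a)   (eliminate ->)
≡ ~~(~e | (d & b)) | ~(~(c -> a) | a)   (eliminate ->)
≡ ~~(~e | (d & b)) | ~(~(~c | a) | a)   (eliminate ->)
≡ ~e | (d & b) | ~(~(~c | a) | a)   (double negation)
≡ ~e | (d & b) | (~~(~c | a) & ~a)   (De Morgan)
≡ ~e | (d & b) | ((~c | a) & ~a)   (double negation)
≡ (~e | d | ~c | a) & (~e | d | ~a) & (~e | b | ~c | a) & (~e | b | ~a)   (distribute | over &)

(~e | d | ~c | a) & (~e | d | ~a) & (~e | b | ~c | a) & (~e | b | ~a)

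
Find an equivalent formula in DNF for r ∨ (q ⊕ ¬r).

r ∨ (q ⊕ ¬r)
⇔ r ∨ (q ∧ ¬¬r) ∨ (¬q ∧ ¬r)   — expand ⊕
⇔ r ∨ (q ∧ r) ∨ (¬q ∧ ¬r)   — double negation
⇔ r ∨ (¬q ∧ ¬r)   — simplify

r ∨ (¬q ∧ ¬r)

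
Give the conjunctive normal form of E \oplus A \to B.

(\lnot E \lor A \lor B) \land (\lnot A \lor E \lor B)

E \oplus A \to B
≡ \lnot (E \oplus A) \lor B   [eliminate \to]
≡ \lnot ((E \lor A) \land \lnot (E \land A)) \lor B   [expand \oplus]
≡ \lnot (E \lor A) \lor \lnot \lnot (E \land A) \lor B   [De Morgan]
≡ \lnot E \land \lnot A \lor \lnot \lnot (E \land A) \lor B   [De Morgan]
≡ \lnot E \land \lnot A \lor E \land A \lor B   [double negation]
≡ (\lnot E \lor E \lor B) \land (\lnot E \lor A \lor B) \land (\lnot A \lor E \lor B) \land (\lnot A \lor A \lor B)   [distribute \lor over \land]
≡ (\lnot E \lor A \lor B) \land (\lnot A \lor E \lor B)   [simplify]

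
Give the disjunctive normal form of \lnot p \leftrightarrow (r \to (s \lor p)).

\lnot p \leftrightarrow (r \to (s \lor p))
≡ (\lnot p \to (r \to (s \lor p))) \land ((r \to (s \lor p)) \to \lnot p)   (eliminate \leftrightarrow)
≡ (\lnot \lnot p \lor (r \to (s \lor p))) \land ((r \to (s \lor p)) \to \lnot p)   (eliminate \to)
≡ (\lnot \lnot p \lor \lnot r \lor s \lor p) \land ((r \to (s \lor p)) \to \lnot p)   (eliminate \to)
≡ (\lnot \lnot p \lor \lnot r \lor s \lor p) \land (\lnot (r \to (s \lor p)) \lor \lnot p)   (eliminate \to)
≡ (\lnot \lnot p \lor \lnot r \lor s \lor p) \land (\lnot (\lnot r \lor s \lor p) \lor \lnot p)   (eliminate \to)
≡ (p \lor \lnot r \lor s \lor p) \land (\lnot (\lnot r \lor s \lor p) \lor \lnot p)   (double negation)
≡ (p \lor \lnot r \lor s \lor p) \land ((\lnot \lnot r \land \lnot s \land \lnot p) \lor \lnot p)   (De Morgan)
≡ (p \lor \lnot r \lor s \lor p) \land ((r \land \lnot s \land \lnot p) \lor \lnot p)   (double negation)
≡ (p \land r \land \lnot s \land \lnot p) \lor (p \land \lnot p) \lor (\lnot r \land r \land \lnot s \land \lnot p) \lor (\lnot r \land \lnot p) \lor (s \land r \land \lnot s \land \lnot p) \lor (s \land \lnot p) \lor (p \land r \land \lnot s \land \lnot p) \lor (p \land \lnot p)   (distribute \land over \lor)
≡ (\lnot r \land \lnot p) \lor (s \land \lnot p)   (simplify)

(\lnot r \land \lnot p) \lor (s \land \lnot p)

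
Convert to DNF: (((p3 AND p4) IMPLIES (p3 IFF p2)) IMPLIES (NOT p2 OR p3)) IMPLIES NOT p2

(NOT p3 AND p2) OR NOT p2

(((p3 AND p4) IMPLIES (p3 IFF p2)) IMPLIES (NOT p2 OR p3)) IMPLIES NOT p2
= NOT (((p3 AND p4) IMPLIES (p3 IFF p2)) IMPLIES (NOT p2 OR p3)) OR NOT p2   — eliminate IMPLIES
= NOT (NOT ((p3 AND p4) IMPLIES (p3 IFF p2)) OR NOT p2 OR p3) OR NOT p2   — eliminate IMPLIES
= NOT (NOT (NOT (p3 AND p4) OR (p3 IFF p2)) OR NOT p2 OR p3) OR NOT p2   — eliminate IMPLIES
= NOT (NOT (NOT (p3 AND p4) OR ((p3 IMPLIES p2) AND (p2 IMPLIES p3))) OR NOT p2 OR p3) OR NOT p2   — eliminate IFF
= NOT (NOT (NOT (p3 AND p4) OR ((NOT p3 OR p2) AND (p2 IMPLIES p3))) OR NOT p2 OR p3) OR NOT p2   — eliminate IMPLIES
= NOT (NOT (NOT (p3 AND p4) OR ((NOT p3 OR p2) AND (NOT p2 OR p3))) OR NOT p2 OR p3) OR NOT p2   — eliminate IMPLIES
= (NOT NOT (NOT (p3 AND p4) OR ((NOT p3 OR p2) AND (NOT p2 OR p3))) AND NOT NOT p2 AND NOT p3) OR NOT p2   — De Morgan
= ((NOT (p3 AND p4) OR ((NOT p3 OR p2) AND (NOT p2 OR p3))) AND NOT NOT p2 AND NOT p3) OR NOT p2   — double negation
= ((NOT p3 OR NOT p4 OR ((NOT p3 OR p2) AND (NOT p2 OR p3))) AND NOT NOT p2 AND NOT p3) OR NOT p2   — De Morgan
= ((NOT p3 OR NOT p4 OR ((NOT p3 OR p2) AND (NOT p2 OR p3))) AND p2 AND NOT p3) OR NOT p2   — double negation
= (NOT p3 AND p2 AND NOT p3) OR (NOT p4 AND p2 AND NOT p3) OR (NOT p3 AND NOT p2 AND p2 AND NOT p3) OR (NOT p3 AND p3 AND p2 AND NOT p3) OR (p2 AND NOT p2 AND p2 AND NOT p3) OR (p2 AND p3 AND p2 AND NOT p3) OR NOT p2   — distribute AND over OR
= (NOT p3 AND p2) OR NOT p2   — simplify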